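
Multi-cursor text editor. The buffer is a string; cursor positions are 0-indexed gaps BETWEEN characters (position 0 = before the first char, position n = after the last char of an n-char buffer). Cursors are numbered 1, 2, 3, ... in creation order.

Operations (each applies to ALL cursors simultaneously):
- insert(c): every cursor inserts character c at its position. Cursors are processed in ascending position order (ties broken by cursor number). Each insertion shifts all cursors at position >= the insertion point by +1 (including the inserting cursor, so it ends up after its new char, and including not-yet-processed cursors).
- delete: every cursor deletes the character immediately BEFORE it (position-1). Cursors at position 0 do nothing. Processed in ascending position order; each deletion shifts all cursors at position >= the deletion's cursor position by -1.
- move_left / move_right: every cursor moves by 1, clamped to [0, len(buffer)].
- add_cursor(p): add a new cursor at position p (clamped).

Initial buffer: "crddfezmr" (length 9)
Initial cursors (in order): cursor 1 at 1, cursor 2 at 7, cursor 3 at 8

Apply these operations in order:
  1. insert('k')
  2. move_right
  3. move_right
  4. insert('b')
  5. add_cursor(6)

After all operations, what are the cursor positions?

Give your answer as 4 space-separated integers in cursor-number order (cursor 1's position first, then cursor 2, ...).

Answer: 5 13 15 6

Derivation:
After op 1 (insert('k')): buffer="ckrddfezkmkr" (len 12), cursors c1@2 c2@9 c3@11, authorship .1......2.3.
After op 2 (move_right): buffer="ckrddfezkmkr" (len 12), cursors c1@3 c2@10 c3@12, authorship .1......2.3.
After op 3 (move_right): buffer="ckrddfezkmkr" (len 12), cursors c1@4 c2@11 c3@12, authorship .1......2.3.
After op 4 (insert('b')): buffer="ckrdbdfezkmkbrb" (len 15), cursors c1@5 c2@13 c3@15, authorship .1..1....2.32.3
After op 5 (add_cursor(6)): buffer="ckrdbdfezkmkbrb" (len 15), cursors c1@5 c4@6 c2@13 c3@15, authorship .1..1....2.32.3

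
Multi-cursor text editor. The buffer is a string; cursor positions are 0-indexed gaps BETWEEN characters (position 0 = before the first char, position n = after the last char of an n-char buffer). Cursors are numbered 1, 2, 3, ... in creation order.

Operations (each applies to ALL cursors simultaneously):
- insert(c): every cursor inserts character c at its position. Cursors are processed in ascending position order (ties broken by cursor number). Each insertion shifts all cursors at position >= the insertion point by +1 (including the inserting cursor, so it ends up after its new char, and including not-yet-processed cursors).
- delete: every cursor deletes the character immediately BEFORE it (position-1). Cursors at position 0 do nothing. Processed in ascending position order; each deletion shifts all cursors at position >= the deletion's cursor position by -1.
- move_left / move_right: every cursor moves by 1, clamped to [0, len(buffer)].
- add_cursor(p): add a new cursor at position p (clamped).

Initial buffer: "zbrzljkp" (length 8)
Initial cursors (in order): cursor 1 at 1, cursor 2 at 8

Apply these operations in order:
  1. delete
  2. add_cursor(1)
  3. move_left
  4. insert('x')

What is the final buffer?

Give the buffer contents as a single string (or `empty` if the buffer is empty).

Answer: xxbrzljxk

Derivation:
After op 1 (delete): buffer="brzljk" (len 6), cursors c1@0 c2@6, authorship ......
After op 2 (add_cursor(1)): buffer="brzljk" (len 6), cursors c1@0 c3@1 c2@6, authorship ......
After op 3 (move_left): buffer="brzljk" (len 6), cursors c1@0 c3@0 c2@5, authorship ......
After op 4 (insert('x')): buffer="xxbrzljxk" (len 9), cursors c1@2 c3@2 c2@8, authorship 13.....2.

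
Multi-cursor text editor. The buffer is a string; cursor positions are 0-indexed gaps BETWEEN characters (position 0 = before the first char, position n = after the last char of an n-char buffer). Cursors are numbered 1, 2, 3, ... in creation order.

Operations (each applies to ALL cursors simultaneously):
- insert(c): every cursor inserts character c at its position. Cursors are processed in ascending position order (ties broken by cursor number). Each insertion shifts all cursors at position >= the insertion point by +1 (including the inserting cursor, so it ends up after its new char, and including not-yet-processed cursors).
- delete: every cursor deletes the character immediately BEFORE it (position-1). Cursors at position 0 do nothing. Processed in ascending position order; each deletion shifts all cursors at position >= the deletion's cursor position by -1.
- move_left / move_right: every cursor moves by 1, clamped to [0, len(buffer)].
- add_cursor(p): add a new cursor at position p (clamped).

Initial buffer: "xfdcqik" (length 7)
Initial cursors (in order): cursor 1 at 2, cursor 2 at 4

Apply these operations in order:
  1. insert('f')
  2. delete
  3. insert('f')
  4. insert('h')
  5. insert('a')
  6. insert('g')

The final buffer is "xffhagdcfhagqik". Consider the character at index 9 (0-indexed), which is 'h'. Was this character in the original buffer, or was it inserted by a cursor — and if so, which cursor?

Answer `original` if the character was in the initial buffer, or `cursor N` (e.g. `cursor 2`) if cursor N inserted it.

After op 1 (insert('f')): buffer="xffdcfqik" (len 9), cursors c1@3 c2@6, authorship ..1..2...
After op 2 (delete): buffer="xfdcqik" (len 7), cursors c1@2 c2@4, authorship .......
After op 3 (insert('f')): buffer="xffdcfqik" (len 9), cursors c1@3 c2@6, authorship ..1..2...
After op 4 (insert('h')): buffer="xffhdcfhqik" (len 11), cursors c1@4 c2@8, authorship ..11..22...
After op 5 (insert('a')): buffer="xffhadcfhaqik" (len 13), cursors c1@5 c2@10, authorship ..111..222...
After op 6 (insert('g')): buffer="xffhagdcfhagqik" (len 15), cursors c1@6 c2@12, authorship ..1111..2222...
Authorship (.=original, N=cursor N): . . 1 1 1 1 . . 2 2 2 2 . . .
Index 9: author = 2

Answer: cursor 2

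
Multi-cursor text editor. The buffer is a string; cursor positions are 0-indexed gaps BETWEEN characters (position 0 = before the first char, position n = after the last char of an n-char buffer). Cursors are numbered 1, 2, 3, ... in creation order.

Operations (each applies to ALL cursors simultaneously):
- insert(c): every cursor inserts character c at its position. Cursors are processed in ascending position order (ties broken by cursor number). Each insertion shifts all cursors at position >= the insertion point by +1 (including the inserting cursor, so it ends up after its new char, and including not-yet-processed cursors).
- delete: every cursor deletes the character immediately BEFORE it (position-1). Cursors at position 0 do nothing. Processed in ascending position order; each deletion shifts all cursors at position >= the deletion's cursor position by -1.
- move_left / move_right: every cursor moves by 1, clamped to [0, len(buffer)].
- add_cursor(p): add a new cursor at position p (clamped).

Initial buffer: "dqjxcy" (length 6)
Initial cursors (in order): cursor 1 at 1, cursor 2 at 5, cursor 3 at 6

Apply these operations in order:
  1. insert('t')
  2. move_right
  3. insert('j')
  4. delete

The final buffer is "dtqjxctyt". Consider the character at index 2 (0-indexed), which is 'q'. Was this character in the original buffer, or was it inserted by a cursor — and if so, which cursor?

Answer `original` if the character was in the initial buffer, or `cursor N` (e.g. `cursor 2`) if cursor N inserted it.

After op 1 (insert('t')): buffer="dtqjxctyt" (len 9), cursors c1@2 c2@7 c3@9, authorship .1....2.3
After op 2 (move_right): buffer="dtqjxctyt" (len 9), cursors c1@3 c2@8 c3@9, authorship .1....2.3
After op 3 (insert('j')): buffer="dtqjjxctyjtj" (len 12), cursors c1@4 c2@10 c3@12, authorship .1.1...2.233
After op 4 (delete): buffer="dtqjxctyt" (len 9), cursors c1@3 c2@8 c3@9, authorship .1....2.3
Authorship (.=original, N=cursor N): . 1 . . . . 2 . 3
Index 2: author = original

Answer: original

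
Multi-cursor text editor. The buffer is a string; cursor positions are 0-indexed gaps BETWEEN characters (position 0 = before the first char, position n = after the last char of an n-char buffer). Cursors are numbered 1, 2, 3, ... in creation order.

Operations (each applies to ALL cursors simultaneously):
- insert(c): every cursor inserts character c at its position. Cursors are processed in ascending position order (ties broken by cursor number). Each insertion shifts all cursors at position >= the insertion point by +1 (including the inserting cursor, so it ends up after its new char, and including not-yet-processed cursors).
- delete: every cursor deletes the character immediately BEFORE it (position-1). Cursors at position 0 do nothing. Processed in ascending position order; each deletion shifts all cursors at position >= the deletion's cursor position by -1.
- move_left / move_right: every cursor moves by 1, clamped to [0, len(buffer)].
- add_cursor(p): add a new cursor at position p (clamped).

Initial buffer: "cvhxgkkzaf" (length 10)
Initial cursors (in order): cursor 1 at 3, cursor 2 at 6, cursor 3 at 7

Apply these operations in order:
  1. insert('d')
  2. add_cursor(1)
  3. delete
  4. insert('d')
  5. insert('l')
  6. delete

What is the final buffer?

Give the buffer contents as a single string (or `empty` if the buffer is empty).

After op 1 (insert('d')): buffer="cvhdxgkdkdzaf" (len 13), cursors c1@4 c2@8 c3@10, authorship ...1...2.3...
After op 2 (add_cursor(1)): buffer="cvhdxgkdkdzaf" (len 13), cursors c4@1 c1@4 c2@8 c3@10, authorship ...1...2.3...
After op 3 (delete): buffer="vhxgkkzaf" (len 9), cursors c4@0 c1@2 c2@5 c3@6, authorship .........
After op 4 (insert('d')): buffer="dvhdxgkdkdzaf" (len 13), cursors c4@1 c1@4 c2@8 c3@10, authorship 4..1...2.3...
After op 5 (insert('l')): buffer="dlvhdlxgkdlkdlzaf" (len 17), cursors c4@2 c1@6 c2@11 c3@14, authorship 44..11...22.33...
After op 6 (delete): buffer="dvhdxgkdkdzaf" (len 13), cursors c4@1 c1@4 c2@8 c3@10, authorship 4..1...2.3...

Answer: dvhdxgkdkdzaf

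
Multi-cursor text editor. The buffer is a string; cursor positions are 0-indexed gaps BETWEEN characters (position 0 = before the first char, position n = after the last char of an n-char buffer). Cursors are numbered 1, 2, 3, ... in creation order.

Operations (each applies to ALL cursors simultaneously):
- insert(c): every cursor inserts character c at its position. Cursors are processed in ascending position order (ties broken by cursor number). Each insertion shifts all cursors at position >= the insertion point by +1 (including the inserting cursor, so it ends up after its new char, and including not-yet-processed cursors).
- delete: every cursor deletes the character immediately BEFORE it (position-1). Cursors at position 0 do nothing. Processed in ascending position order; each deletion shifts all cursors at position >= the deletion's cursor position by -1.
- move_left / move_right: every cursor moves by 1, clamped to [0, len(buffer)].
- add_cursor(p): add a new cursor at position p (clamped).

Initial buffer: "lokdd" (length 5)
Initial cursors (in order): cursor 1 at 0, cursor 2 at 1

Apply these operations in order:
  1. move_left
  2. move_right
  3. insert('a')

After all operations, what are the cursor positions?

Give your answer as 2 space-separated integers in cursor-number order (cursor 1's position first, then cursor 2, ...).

After op 1 (move_left): buffer="lokdd" (len 5), cursors c1@0 c2@0, authorship .....
After op 2 (move_right): buffer="lokdd" (len 5), cursors c1@1 c2@1, authorship .....
After op 3 (insert('a')): buffer="laaokdd" (len 7), cursors c1@3 c2@3, authorship .12....

Answer: 3 3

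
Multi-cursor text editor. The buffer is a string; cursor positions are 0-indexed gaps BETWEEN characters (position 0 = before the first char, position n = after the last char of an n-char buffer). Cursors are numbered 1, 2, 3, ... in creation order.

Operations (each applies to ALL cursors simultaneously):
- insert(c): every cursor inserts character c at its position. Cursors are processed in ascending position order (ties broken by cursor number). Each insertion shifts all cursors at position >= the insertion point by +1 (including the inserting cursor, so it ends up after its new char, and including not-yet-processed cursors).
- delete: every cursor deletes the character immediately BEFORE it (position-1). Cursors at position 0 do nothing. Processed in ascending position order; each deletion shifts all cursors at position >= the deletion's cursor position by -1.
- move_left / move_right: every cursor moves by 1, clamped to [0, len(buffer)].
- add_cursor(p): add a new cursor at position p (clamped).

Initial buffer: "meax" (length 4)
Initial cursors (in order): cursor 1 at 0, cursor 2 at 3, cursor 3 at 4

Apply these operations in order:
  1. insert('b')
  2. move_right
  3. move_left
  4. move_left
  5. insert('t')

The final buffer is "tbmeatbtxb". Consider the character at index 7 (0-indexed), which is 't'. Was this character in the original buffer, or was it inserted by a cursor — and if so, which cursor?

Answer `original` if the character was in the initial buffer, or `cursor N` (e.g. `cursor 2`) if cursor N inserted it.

After op 1 (insert('b')): buffer="bmeabxb" (len 7), cursors c1@1 c2@5 c3@7, authorship 1...2.3
After op 2 (move_right): buffer="bmeabxb" (len 7), cursors c1@2 c2@6 c3@7, authorship 1...2.3
After op 3 (move_left): buffer="bmeabxb" (len 7), cursors c1@1 c2@5 c3@6, authorship 1...2.3
After op 4 (move_left): buffer="bmeabxb" (len 7), cursors c1@0 c2@4 c3@5, authorship 1...2.3
After op 5 (insert('t')): buffer="tbmeatbtxb" (len 10), cursors c1@1 c2@6 c3@8, authorship 11...223.3
Authorship (.=original, N=cursor N): 1 1 . . . 2 2 3 . 3
Index 7: author = 3

Answer: cursor 3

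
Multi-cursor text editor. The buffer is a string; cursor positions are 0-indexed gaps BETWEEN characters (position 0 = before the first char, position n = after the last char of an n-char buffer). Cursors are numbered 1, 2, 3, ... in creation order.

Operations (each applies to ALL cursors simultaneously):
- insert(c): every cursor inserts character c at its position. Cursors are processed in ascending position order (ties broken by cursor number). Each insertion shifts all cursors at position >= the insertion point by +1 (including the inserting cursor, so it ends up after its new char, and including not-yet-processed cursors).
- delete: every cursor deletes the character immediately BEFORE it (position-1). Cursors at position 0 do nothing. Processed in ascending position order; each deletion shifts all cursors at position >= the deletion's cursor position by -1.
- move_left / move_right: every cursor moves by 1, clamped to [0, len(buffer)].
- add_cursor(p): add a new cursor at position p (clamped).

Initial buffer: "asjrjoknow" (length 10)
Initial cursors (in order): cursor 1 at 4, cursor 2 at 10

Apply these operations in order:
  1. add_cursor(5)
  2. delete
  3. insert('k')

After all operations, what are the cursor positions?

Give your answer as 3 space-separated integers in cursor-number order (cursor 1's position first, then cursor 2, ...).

Answer: 5 10 5

Derivation:
After op 1 (add_cursor(5)): buffer="asjrjoknow" (len 10), cursors c1@4 c3@5 c2@10, authorship ..........
After op 2 (delete): buffer="asjokno" (len 7), cursors c1@3 c3@3 c2@7, authorship .......
After op 3 (insert('k')): buffer="asjkkoknok" (len 10), cursors c1@5 c3@5 c2@10, authorship ...13....2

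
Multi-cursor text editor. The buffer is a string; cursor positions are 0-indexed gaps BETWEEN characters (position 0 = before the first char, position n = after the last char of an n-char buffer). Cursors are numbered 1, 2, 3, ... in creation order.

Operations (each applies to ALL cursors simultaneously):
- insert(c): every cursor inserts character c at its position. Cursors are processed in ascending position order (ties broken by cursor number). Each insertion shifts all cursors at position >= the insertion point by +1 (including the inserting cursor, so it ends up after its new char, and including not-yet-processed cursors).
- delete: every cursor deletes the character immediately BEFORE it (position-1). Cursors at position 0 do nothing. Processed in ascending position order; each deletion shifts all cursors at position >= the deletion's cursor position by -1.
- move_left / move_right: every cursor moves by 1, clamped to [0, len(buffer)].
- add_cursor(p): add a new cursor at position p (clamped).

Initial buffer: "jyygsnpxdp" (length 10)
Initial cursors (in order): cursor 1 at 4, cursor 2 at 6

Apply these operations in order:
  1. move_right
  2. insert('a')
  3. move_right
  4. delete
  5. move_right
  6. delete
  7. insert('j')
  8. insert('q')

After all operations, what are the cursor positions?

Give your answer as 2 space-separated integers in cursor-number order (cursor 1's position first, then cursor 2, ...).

Answer: 8 11

Derivation:
After op 1 (move_right): buffer="jyygsnpxdp" (len 10), cursors c1@5 c2@7, authorship ..........
After op 2 (insert('a')): buffer="jyygsanpaxdp" (len 12), cursors c1@6 c2@9, authorship .....1..2...
After op 3 (move_right): buffer="jyygsanpaxdp" (len 12), cursors c1@7 c2@10, authorship .....1..2...
After op 4 (delete): buffer="jyygsapadp" (len 10), cursors c1@6 c2@8, authorship .....1.2..
After op 5 (move_right): buffer="jyygsapadp" (len 10), cursors c1@7 c2@9, authorship .....1.2..
After op 6 (delete): buffer="jyygsaap" (len 8), cursors c1@6 c2@7, authorship .....12.
After op 7 (insert('j')): buffer="jyygsajajp" (len 10), cursors c1@7 c2@9, authorship .....1122.
After op 8 (insert('q')): buffer="jyygsajqajqp" (len 12), cursors c1@8 c2@11, authorship .....111222.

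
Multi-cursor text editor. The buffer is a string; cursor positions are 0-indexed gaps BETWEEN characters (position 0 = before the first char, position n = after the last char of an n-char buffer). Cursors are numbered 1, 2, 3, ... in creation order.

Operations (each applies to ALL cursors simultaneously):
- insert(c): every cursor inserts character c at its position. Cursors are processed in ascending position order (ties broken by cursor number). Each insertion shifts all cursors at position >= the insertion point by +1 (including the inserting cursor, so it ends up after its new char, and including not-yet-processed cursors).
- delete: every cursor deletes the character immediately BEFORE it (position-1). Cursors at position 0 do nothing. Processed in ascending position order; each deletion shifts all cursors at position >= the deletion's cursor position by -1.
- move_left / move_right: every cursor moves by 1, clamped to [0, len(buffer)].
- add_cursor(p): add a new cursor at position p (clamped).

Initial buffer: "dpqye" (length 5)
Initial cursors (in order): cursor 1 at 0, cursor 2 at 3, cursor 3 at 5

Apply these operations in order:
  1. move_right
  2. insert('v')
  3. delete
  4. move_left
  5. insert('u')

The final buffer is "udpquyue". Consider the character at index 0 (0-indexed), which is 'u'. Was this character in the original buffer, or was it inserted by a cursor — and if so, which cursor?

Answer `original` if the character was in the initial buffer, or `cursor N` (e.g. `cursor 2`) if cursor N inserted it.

Answer: cursor 1

Derivation:
After op 1 (move_right): buffer="dpqye" (len 5), cursors c1@1 c2@4 c3@5, authorship .....
After op 2 (insert('v')): buffer="dvpqyvev" (len 8), cursors c1@2 c2@6 c3@8, authorship .1...2.3
After op 3 (delete): buffer="dpqye" (len 5), cursors c1@1 c2@4 c3@5, authorship .....
After op 4 (move_left): buffer="dpqye" (len 5), cursors c1@0 c2@3 c3@4, authorship .....
After op 5 (insert('u')): buffer="udpquyue" (len 8), cursors c1@1 c2@5 c3@7, authorship 1...2.3.
Authorship (.=original, N=cursor N): 1 . . . 2 . 3 .
Index 0: author = 1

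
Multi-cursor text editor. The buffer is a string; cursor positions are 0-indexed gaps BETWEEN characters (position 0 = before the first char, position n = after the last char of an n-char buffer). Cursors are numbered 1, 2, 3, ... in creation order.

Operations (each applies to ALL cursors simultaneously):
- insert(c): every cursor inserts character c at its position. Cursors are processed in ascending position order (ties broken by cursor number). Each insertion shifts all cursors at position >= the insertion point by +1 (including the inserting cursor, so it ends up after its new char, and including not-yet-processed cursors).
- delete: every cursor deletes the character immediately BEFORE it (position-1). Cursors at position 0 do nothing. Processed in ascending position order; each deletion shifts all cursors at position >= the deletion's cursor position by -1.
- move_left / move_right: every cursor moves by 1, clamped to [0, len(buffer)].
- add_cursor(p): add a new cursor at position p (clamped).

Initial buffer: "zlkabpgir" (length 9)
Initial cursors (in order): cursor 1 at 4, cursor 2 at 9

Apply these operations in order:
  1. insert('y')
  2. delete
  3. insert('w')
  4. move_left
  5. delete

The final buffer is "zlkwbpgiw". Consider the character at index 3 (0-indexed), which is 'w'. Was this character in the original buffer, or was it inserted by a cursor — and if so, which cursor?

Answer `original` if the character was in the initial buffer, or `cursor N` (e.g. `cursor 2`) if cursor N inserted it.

After op 1 (insert('y')): buffer="zlkaybpgiry" (len 11), cursors c1@5 c2@11, authorship ....1.....2
After op 2 (delete): buffer="zlkabpgir" (len 9), cursors c1@4 c2@9, authorship .........
After op 3 (insert('w')): buffer="zlkawbpgirw" (len 11), cursors c1@5 c2@11, authorship ....1.....2
After op 4 (move_left): buffer="zlkawbpgirw" (len 11), cursors c1@4 c2@10, authorship ....1.....2
After op 5 (delete): buffer="zlkwbpgiw" (len 9), cursors c1@3 c2@8, authorship ...1....2
Authorship (.=original, N=cursor N): . . . 1 . . . . 2
Index 3: author = 1

Answer: cursor 1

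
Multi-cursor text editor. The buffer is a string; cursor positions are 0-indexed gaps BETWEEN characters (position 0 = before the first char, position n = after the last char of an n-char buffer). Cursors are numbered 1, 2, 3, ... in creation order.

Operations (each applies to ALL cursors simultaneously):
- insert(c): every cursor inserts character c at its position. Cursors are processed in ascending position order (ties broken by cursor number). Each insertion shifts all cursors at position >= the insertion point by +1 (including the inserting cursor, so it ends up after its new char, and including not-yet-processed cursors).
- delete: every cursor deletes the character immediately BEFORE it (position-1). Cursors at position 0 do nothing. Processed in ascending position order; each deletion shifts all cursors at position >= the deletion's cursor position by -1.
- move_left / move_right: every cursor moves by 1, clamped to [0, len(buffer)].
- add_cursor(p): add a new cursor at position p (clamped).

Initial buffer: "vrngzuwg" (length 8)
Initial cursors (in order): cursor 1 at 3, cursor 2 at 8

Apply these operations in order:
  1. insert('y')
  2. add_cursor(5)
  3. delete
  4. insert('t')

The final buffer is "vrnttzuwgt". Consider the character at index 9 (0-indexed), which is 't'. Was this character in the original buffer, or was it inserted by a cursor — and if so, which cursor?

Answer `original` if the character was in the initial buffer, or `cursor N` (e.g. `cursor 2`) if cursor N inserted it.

Answer: cursor 2

Derivation:
After op 1 (insert('y')): buffer="vrnygzuwgy" (len 10), cursors c1@4 c2@10, authorship ...1.....2
After op 2 (add_cursor(5)): buffer="vrnygzuwgy" (len 10), cursors c1@4 c3@5 c2@10, authorship ...1.....2
After op 3 (delete): buffer="vrnzuwg" (len 7), cursors c1@3 c3@3 c2@7, authorship .......
After op 4 (insert('t')): buffer="vrnttzuwgt" (len 10), cursors c1@5 c3@5 c2@10, authorship ...13....2
Authorship (.=original, N=cursor N): . . . 1 3 . . . . 2
Index 9: author = 2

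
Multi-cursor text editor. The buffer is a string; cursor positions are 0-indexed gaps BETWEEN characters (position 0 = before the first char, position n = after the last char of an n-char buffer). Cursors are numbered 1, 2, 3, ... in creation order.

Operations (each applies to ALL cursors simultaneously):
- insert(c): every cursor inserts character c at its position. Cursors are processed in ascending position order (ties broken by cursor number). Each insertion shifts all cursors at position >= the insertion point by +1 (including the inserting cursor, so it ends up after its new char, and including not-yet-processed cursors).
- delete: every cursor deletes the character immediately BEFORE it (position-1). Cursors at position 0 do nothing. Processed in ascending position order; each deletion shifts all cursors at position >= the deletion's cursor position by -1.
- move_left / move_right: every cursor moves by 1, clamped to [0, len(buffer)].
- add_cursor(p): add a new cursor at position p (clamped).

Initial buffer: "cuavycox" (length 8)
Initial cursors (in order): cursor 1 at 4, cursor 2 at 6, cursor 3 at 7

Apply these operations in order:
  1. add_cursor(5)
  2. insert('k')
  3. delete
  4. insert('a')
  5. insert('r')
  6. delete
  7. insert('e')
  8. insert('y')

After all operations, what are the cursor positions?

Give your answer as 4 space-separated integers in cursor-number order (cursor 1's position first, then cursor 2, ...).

Answer: 7 15 19 11

Derivation:
After op 1 (add_cursor(5)): buffer="cuavycox" (len 8), cursors c1@4 c4@5 c2@6 c3@7, authorship ........
After op 2 (insert('k')): buffer="cuavkykckokx" (len 12), cursors c1@5 c4@7 c2@9 c3@11, authorship ....1.4.2.3.
After op 3 (delete): buffer="cuavycox" (len 8), cursors c1@4 c4@5 c2@6 c3@7, authorship ........
After op 4 (insert('a')): buffer="cuavayacaoax" (len 12), cursors c1@5 c4@7 c2@9 c3@11, authorship ....1.4.2.3.
After op 5 (insert('r')): buffer="cuavaryarcaroarx" (len 16), cursors c1@6 c4@9 c2@12 c3@15, authorship ....11.44.22.33.
After op 6 (delete): buffer="cuavayacaoax" (len 12), cursors c1@5 c4@7 c2@9 c3@11, authorship ....1.4.2.3.
After op 7 (insert('e')): buffer="cuavaeyaecaeoaex" (len 16), cursors c1@6 c4@9 c2@12 c3@15, authorship ....11.44.22.33.
After op 8 (insert('y')): buffer="cuavaeyyaeycaeyoaeyx" (len 20), cursors c1@7 c4@11 c2@15 c3@19, authorship ....111.444.222.333.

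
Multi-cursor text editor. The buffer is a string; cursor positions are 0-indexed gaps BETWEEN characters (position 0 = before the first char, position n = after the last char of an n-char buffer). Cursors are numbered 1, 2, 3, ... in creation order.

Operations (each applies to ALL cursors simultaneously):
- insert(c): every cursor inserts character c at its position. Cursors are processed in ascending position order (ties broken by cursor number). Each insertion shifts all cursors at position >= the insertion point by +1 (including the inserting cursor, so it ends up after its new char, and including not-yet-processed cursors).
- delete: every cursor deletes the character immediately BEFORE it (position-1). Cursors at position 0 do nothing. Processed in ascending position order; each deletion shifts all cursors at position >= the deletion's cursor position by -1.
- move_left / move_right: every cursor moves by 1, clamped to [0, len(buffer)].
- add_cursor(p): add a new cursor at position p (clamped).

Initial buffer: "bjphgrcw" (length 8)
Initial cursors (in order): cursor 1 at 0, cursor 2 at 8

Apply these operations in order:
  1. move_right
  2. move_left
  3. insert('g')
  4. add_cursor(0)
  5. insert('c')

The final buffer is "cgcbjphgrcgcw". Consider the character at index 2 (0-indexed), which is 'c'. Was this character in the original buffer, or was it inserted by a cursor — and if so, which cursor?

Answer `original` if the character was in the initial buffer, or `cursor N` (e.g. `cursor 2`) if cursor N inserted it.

Answer: cursor 1

Derivation:
After op 1 (move_right): buffer="bjphgrcw" (len 8), cursors c1@1 c2@8, authorship ........
After op 2 (move_left): buffer="bjphgrcw" (len 8), cursors c1@0 c2@7, authorship ........
After op 3 (insert('g')): buffer="gbjphgrcgw" (len 10), cursors c1@1 c2@9, authorship 1.......2.
After op 4 (add_cursor(0)): buffer="gbjphgrcgw" (len 10), cursors c3@0 c1@1 c2@9, authorship 1.......2.
After op 5 (insert('c')): buffer="cgcbjphgrcgcw" (len 13), cursors c3@1 c1@3 c2@12, authorship 311.......22.
Authorship (.=original, N=cursor N): 3 1 1 . . . . . . . 2 2 .
Index 2: author = 1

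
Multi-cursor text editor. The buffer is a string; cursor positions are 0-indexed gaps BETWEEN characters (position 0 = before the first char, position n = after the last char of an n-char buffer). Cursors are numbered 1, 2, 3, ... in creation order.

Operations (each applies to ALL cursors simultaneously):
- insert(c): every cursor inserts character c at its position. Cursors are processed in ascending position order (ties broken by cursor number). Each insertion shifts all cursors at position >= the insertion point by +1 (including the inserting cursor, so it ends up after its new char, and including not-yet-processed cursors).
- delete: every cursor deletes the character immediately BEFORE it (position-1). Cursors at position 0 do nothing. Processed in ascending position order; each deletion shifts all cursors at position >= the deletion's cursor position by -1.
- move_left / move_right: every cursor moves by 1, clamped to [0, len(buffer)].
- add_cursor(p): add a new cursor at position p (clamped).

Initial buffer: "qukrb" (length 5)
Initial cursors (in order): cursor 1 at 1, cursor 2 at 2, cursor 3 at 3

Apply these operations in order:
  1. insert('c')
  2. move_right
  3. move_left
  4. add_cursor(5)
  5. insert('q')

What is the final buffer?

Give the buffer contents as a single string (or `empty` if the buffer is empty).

Answer: qcqucqkqcqrb

Derivation:
After op 1 (insert('c')): buffer="qcuckcrb" (len 8), cursors c1@2 c2@4 c3@6, authorship .1.2.3..
After op 2 (move_right): buffer="qcuckcrb" (len 8), cursors c1@3 c2@5 c3@7, authorship .1.2.3..
After op 3 (move_left): buffer="qcuckcrb" (len 8), cursors c1@2 c2@4 c3@6, authorship .1.2.3..
After op 4 (add_cursor(5)): buffer="qcuckcrb" (len 8), cursors c1@2 c2@4 c4@5 c3@6, authorship .1.2.3..
After op 5 (insert('q')): buffer="qcqucqkqcqrb" (len 12), cursors c1@3 c2@6 c4@8 c3@10, authorship .11.22.433..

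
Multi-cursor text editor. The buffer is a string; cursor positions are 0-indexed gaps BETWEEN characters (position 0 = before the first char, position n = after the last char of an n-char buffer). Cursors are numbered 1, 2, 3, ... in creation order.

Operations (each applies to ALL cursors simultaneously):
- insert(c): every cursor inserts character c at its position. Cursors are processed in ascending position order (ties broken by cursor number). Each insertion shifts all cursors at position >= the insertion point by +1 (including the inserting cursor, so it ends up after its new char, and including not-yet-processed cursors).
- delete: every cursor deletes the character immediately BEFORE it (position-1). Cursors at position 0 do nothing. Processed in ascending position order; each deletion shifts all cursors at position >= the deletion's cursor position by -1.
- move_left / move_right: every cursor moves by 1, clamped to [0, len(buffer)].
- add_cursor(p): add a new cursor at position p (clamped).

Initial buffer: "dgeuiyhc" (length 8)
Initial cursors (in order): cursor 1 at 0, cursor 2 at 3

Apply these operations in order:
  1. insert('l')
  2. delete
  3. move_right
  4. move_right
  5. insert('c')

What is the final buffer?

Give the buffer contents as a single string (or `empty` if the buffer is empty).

After op 1 (insert('l')): buffer="ldgeluiyhc" (len 10), cursors c1@1 c2@5, authorship 1...2.....
After op 2 (delete): buffer="dgeuiyhc" (len 8), cursors c1@0 c2@3, authorship ........
After op 3 (move_right): buffer="dgeuiyhc" (len 8), cursors c1@1 c2@4, authorship ........
After op 4 (move_right): buffer="dgeuiyhc" (len 8), cursors c1@2 c2@5, authorship ........
After op 5 (insert('c')): buffer="dgceuicyhc" (len 10), cursors c1@3 c2@7, authorship ..1...2...

Answer: dgceuicyhc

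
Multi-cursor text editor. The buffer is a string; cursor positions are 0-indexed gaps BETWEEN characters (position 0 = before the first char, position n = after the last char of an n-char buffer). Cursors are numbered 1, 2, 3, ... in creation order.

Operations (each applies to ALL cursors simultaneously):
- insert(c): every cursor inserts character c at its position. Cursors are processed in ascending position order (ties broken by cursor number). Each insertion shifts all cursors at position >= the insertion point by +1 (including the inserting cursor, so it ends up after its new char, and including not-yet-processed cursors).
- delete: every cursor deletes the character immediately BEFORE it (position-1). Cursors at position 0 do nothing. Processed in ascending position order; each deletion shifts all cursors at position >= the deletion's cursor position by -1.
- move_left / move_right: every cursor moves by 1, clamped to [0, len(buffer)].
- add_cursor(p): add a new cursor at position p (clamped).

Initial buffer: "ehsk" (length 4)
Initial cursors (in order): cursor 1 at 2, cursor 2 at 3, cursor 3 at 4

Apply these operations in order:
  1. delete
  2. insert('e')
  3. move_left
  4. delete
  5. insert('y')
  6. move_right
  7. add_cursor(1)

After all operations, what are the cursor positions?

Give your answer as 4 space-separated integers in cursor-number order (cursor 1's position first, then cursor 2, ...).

Answer: 4 4 4 1

Derivation:
After op 1 (delete): buffer="e" (len 1), cursors c1@1 c2@1 c3@1, authorship .
After op 2 (insert('e')): buffer="eeee" (len 4), cursors c1@4 c2@4 c3@4, authorship .123
After op 3 (move_left): buffer="eeee" (len 4), cursors c1@3 c2@3 c3@3, authorship .123
After op 4 (delete): buffer="e" (len 1), cursors c1@0 c2@0 c3@0, authorship 3
After op 5 (insert('y')): buffer="yyye" (len 4), cursors c1@3 c2@3 c3@3, authorship 1233
After op 6 (move_right): buffer="yyye" (len 4), cursors c1@4 c2@4 c3@4, authorship 1233
After op 7 (add_cursor(1)): buffer="yyye" (len 4), cursors c4@1 c1@4 c2@4 c3@4, authorship 1233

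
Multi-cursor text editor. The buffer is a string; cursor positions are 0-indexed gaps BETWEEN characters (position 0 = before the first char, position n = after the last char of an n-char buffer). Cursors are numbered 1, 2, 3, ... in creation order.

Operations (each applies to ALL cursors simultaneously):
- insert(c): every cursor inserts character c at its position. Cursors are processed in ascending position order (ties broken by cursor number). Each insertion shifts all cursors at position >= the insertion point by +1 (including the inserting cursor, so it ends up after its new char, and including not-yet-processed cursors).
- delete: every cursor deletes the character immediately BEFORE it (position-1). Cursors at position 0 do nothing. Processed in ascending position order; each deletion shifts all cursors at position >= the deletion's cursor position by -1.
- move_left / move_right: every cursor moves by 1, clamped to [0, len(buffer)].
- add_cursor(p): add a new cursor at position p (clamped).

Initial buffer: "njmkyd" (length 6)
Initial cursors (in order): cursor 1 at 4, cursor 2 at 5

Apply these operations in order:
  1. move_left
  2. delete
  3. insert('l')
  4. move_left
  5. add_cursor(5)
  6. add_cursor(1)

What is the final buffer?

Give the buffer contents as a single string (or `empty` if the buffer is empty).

After op 1 (move_left): buffer="njmkyd" (len 6), cursors c1@3 c2@4, authorship ......
After op 2 (delete): buffer="njyd" (len 4), cursors c1@2 c2@2, authorship ....
After op 3 (insert('l')): buffer="njllyd" (len 6), cursors c1@4 c2@4, authorship ..12..
After op 4 (move_left): buffer="njllyd" (len 6), cursors c1@3 c2@3, authorship ..12..
After op 5 (add_cursor(5)): buffer="njllyd" (len 6), cursors c1@3 c2@3 c3@5, authorship ..12..
After op 6 (add_cursor(1)): buffer="njllyd" (len 6), cursors c4@1 c1@3 c2@3 c3@5, authorship ..12..

Answer: njllyd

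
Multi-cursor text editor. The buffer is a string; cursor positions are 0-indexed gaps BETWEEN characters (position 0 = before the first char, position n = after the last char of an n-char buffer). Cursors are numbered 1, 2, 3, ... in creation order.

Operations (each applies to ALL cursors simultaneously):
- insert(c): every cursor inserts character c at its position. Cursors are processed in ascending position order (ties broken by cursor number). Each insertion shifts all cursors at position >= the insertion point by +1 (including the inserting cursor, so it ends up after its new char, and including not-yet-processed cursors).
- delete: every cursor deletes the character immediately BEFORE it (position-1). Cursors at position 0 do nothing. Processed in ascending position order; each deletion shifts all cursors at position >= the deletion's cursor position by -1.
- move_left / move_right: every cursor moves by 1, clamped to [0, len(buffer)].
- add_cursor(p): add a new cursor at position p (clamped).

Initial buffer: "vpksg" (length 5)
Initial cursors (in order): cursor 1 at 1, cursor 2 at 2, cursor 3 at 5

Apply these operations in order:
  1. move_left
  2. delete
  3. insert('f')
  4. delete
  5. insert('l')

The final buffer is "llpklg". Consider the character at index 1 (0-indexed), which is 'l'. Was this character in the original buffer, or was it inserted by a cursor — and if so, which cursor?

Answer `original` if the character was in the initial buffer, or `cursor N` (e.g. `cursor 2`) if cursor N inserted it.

Answer: cursor 2

Derivation:
After op 1 (move_left): buffer="vpksg" (len 5), cursors c1@0 c2@1 c3@4, authorship .....
After op 2 (delete): buffer="pkg" (len 3), cursors c1@0 c2@0 c3@2, authorship ...
After op 3 (insert('f')): buffer="ffpkfg" (len 6), cursors c1@2 c2@2 c3@5, authorship 12..3.
After op 4 (delete): buffer="pkg" (len 3), cursors c1@0 c2@0 c3@2, authorship ...
After op 5 (insert('l')): buffer="llpklg" (len 6), cursors c1@2 c2@2 c3@5, authorship 12..3.
Authorship (.=original, N=cursor N): 1 2 . . 3 .
Index 1: author = 2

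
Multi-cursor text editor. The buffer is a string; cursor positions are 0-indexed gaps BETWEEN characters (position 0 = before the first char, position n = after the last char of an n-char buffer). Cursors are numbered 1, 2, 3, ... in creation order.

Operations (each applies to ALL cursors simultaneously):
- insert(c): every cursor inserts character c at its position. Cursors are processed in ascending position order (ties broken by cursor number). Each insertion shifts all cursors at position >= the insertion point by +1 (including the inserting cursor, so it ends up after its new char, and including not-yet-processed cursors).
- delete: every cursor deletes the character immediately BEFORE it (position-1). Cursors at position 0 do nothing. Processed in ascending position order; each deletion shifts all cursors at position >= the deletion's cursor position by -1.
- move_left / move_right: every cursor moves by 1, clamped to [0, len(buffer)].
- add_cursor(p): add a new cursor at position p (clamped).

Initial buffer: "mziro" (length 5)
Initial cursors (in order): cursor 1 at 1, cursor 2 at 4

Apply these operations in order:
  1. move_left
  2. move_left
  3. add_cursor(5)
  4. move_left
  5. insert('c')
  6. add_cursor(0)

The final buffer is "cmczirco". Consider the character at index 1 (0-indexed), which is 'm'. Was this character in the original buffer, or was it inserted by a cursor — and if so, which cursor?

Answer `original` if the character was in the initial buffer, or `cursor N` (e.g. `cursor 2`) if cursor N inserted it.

Answer: original

Derivation:
After op 1 (move_left): buffer="mziro" (len 5), cursors c1@0 c2@3, authorship .....
After op 2 (move_left): buffer="mziro" (len 5), cursors c1@0 c2@2, authorship .....
After op 3 (add_cursor(5)): buffer="mziro" (len 5), cursors c1@0 c2@2 c3@5, authorship .....
After op 4 (move_left): buffer="mziro" (len 5), cursors c1@0 c2@1 c3@4, authorship .....
After op 5 (insert('c')): buffer="cmczirco" (len 8), cursors c1@1 c2@3 c3@7, authorship 1.2...3.
After op 6 (add_cursor(0)): buffer="cmczirco" (len 8), cursors c4@0 c1@1 c2@3 c3@7, authorship 1.2...3.
Authorship (.=original, N=cursor N): 1 . 2 . . . 3 .
Index 1: author = original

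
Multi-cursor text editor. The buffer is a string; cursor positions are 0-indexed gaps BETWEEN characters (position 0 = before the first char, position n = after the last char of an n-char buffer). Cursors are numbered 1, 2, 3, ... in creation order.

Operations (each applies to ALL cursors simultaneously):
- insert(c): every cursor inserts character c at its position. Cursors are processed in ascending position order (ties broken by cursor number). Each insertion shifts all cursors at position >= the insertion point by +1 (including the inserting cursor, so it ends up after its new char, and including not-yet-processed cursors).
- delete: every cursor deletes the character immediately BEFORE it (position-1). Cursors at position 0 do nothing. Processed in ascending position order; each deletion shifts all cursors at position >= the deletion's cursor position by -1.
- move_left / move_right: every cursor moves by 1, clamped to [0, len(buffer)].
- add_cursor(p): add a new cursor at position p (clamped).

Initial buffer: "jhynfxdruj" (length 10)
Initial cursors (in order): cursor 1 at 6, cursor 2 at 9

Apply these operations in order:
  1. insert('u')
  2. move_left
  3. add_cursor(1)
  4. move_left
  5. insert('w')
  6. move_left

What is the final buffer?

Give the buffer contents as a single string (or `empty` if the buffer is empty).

After op 1 (insert('u')): buffer="jhynfxudruuj" (len 12), cursors c1@7 c2@11, authorship ......1...2.
After op 2 (move_left): buffer="jhynfxudruuj" (len 12), cursors c1@6 c2@10, authorship ......1...2.
After op 3 (add_cursor(1)): buffer="jhynfxudruuj" (len 12), cursors c3@1 c1@6 c2@10, authorship ......1...2.
After op 4 (move_left): buffer="jhynfxudruuj" (len 12), cursors c3@0 c1@5 c2@9, authorship ......1...2.
After op 5 (insert('w')): buffer="wjhynfwxudrwuuj" (len 15), cursors c3@1 c1@7 c2@12, authorship 3.....1.1..2.2.
After op 6 (move_left): buffer="wjhynfwxudrwuuj" (len 15), cursors c3@0 c1@6 c2@11, authorship 3.....1.1..2.2.

Answer: wjhynfwxudrwuuj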